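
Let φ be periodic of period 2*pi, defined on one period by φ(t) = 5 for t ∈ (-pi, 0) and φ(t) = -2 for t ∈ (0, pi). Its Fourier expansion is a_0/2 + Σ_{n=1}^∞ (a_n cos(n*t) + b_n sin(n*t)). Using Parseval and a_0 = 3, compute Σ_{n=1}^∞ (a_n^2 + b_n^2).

49/2

Parseval: a_0^2/2 + Σ_{n≥1} (a_n^2+b_n^2) = 1/pi ∫_{-pi}^{pi} φ(t)^2 dt = 29.
Subtract a_0^2/2 = 9/2: Σ (a_n^2+b_n^2) = 49/2.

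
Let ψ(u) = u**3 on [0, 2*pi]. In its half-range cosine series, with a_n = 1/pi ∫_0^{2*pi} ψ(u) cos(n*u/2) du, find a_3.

a_3 = 1/pi ∫_0^{2*pi} (u**3) cos(3*u/2) du.
Integrating by parts three times (tabular method), an antiderivative of (u**3) cos(3*u/2) is 2*u**3*sin(3*u/2)/3 + 4*u**2*cos(3*u/2)/3 - 16*u*sin(3*u/2)/9 - 32*cos(3*u/2)/27; evaluating from 0 to 2*pi: ∫_{0}^{2*pi} (u**3) cos(3*u/2) du = (32/27 - 16*pi**2/3) - (-32/27) = 64/27 - 16*pi**2/3.
Hence a_3 = (1/pi)·(64/27 - 16*pi**2/3) = 16*(4 - 9*pi**2)/(27*pi).

16*(4 - 9*pi**2)/(27*pi)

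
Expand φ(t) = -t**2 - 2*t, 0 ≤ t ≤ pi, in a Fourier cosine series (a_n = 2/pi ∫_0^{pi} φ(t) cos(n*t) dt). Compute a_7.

a_7 = 2/pi ∫_0^{pi} (-t**2 - 2*t) cos(7*t) dt.
Integrating by parts twice (tabular method), an antiderivative of (-t**2 - 2*t) cos(7*t) is -t**2*sin(7*t)/7 - 2*t*sin(7*t)/7 - 2*t*cos(7*t)/49 + 2*sin(7*t)/343 - 2*cos(7*t)/49; evaluating from 0 to pi: ∫_{0}^{pi} (-t**2 - 2*t) cos(7*t) dt = (2/49 + 2*pi/49) - (-2/49) = 4/49 + 2*pi/49.
Hence a_7 = (2/pi)·(4/49 + 2*pi/49) = 4*(2 + pi)/(49*pi).

4*(2 + pi)/(49*pi)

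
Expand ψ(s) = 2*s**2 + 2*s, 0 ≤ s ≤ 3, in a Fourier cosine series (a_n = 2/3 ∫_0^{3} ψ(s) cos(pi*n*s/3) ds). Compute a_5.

-96/(25*pi**2)

a_5 = 2/3 ∫_0^{3} (2*s**2 + 2*s) cos(5*pi*s/3) ds.
Integrating by parts twice (tabular method), an antiderivative of (2*s**2 + 2*s) cos(5*pi*s/3) is 6*s**2*sin(5*pi*s/3)/(5*pi) + 6*s*sin(5*pi*s/3)/(5*pi) + 36*s*cos(5*pi*s/3)/(25*pi**2) - 108*sin(5*pi*s/3)/(125*pi**3) + 18*cos(5*pi*s/3)/(25*pi**2); evaluating from 0 to 3: ∫_{0}^{3} (2*s**2 + 2*s) cos(5*pi*s/3) ds = (-126/(25*pi**2)) - (18/(25*pi**2)) = -144/(25*pi**2).
Hence a_5 = (2/3)·(-144/(25*pi**2)) = -96/(25*pi**2).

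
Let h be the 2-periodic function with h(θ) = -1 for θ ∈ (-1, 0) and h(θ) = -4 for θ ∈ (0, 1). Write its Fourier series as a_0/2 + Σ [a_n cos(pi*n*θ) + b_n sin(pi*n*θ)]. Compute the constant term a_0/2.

a_0 = ∫_{-1}^{1} h(θ) dθ = -5.
So the constant term a_0/2 = -5/2.

-5/2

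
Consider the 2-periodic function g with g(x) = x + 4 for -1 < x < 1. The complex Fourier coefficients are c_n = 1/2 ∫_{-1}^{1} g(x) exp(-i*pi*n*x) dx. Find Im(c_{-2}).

Since g is real-valued, Im(c_{-2}) = -1/2 ∫_{-1}^{1} g(x) sin(-2*pi*x) dx = b_{2}/2.
Integrating by parts (boundary term plus one more integral), an antiderivative of (x + 4) sin(-2*pi*x) is x*cos(2*pi*x)/(2*pi) - sin(2*pi*x)/(4*pi**2) + 2*cos(2*pi*x)/pi; evaluating from -1 to 1: ∫_{-1}^{1} (x + 4) sin(-2*pi*x) dx = (5/(2*pi)) - (3/(2*pi)) = 1/pi.
Hence Im(c_{-2}) = (-1/2)·(1/pi) = -1/(2*pi).

-1/(2*pi)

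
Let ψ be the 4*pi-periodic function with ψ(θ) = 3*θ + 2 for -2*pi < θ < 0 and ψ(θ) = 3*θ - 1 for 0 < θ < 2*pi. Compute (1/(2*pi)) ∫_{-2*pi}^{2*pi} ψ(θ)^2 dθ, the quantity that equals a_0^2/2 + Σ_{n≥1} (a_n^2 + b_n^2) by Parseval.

-18*pi + 5 + 24*pi**2

(1/(2*pi)) ∫_{-2*pi}^{2*pi} ψ(θ)^2 dθ = (1/(2*pi)) · (2*pi*(-18*pi + 5 + 24*pi**2)) = -18*pi + 5 + 24*pi**2.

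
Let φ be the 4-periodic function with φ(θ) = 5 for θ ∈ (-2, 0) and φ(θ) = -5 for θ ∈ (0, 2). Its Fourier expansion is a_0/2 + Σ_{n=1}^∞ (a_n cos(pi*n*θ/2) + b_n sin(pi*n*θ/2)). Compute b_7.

b_7 = 1/2 ∫_{-2}^{2} φ(θ) sin(7*pi*θ/2) dθ.
φ is odd and sin(7*pi*θ/2) is odd, so the integrand is even and b_7 = ∫_0^{2} φ(θ) sin(7*pi*θ/2) dθ.
Directly, an antiderivative of (-5) sin(7*pi*θ/2) is 10*cos(7*pi*θ/2)/(7*pi); evaluating from 0 to 2: ∫_{0}^{2} (-5) sin(7*pi*θ/2) dθ = (-10/(7*pi)) - (10/(7*pi)) = -20/(7*pi).
Hence b_7 = -20/(7*pi).

-20/(7*pi)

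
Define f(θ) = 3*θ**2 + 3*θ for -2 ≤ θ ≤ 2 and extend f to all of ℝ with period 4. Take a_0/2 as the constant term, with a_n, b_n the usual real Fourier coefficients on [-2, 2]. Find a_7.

-48/(49*pi**2)

a_7 = 1/2 ∫_{-2}^{2} f(θ) cos(7*pi*θ/2) dθ.
Integrating by parts twice (tabular method), an antiderivative of (3*θ**2 + 3*θ) cos(7*pi*θ/2) is 6*θ**2*sin(7*pi*θ/2)/(7*pi) + 6*θ*sin(7*pi*θ/2)/(7*pi) + 24*θ*cos(7*pi*θ/2)/(49*pi**2) - 48*sin(7*pi*θ/2)/(343*pi**3) + 12*cos(7*pi*θ/2)/(49*pi**2); evaluating from -2 to 2: ∫_{-2}^{2} (3*θ**2 + 3*θ) cos(7*pi*θ/2) dθ = (-60/(49*pi**2)) - (36/(49*pi**2)) = -96/(49*pi**2).
Hence a_7 = (1/2)·(-96/(49*pi**2)) = -48/(49*pi**2).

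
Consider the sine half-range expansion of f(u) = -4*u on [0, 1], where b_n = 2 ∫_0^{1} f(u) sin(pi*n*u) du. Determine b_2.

b_2 = 2 ∫_0^{1} (-4*u) sin(2*pi*u) du.
Integrating by parts (boundary term plus one more integral), an antiderivative of (-4*u) sin(2*pi*u) is 2*u*cos(2*pi*u)/pi - sin(2*pi*u)/pi**2; evaluating from 0 to 1: ∫_{0}^{1} (-4*u) sin(2*pi*u) du = (2/pi) - (0) = 2/pi.
Hence b_2 = 2·(2/pi) = 4/pi.

4/pi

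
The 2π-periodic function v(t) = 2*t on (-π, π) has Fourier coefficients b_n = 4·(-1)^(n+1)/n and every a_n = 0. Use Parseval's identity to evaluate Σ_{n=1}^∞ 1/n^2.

Parseval: Σ b_n^2 = (1/π) ∫_{-π}^{π} v(t)^2 dt = 8*pi**2/3.
Σ b_n^2 = Σ 16/n^2, so Σ 1/n^2 = (8*pi**2/3)/16 = pi**2/6.

pi**2/6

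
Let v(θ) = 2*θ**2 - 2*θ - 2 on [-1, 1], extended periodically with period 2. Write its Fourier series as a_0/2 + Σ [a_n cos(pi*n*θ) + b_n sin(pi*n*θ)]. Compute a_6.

2/(9*pi**2)

a_6 = ∫_{-1}^{1} v(θ) cos(6*pi*θ) dθ.
Integrating by parts twice (tabular method), an antiderivative of (2*θ**2 - 2*θ - 2) cos(6*pi*θ) is θ**2*sin(6*pi*θ)/(3*pi) - θ*sin(6*pi*θ)/(3*pi) + θ*cos(6*pi*θ)/(9*pi**2) - sin(6*pi*θ)/(3*pi) - sin(6*pi*θ)/(54*pi**3) - cos(6*pi*θ)/(18*pi**2); evaluating from -1 to 1: ∫_{-1}^{1} (2*θ**2 - 2*θ - 2) cos(6*pi*θ) dθ = (1/(18*pi**2)) - (-1/(6*pi**2)) = 2/(9*pi**2).
Hence a_6 = 2/(9*pi**2).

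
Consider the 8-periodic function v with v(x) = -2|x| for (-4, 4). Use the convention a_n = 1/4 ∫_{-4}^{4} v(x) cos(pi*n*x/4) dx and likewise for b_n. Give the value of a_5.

32/(25*pi**2)

a_5 = 1/4 ∫_{-4}^{4} v(x) cos(5*pi*x/4) dx.
v is even and cos(5*pi*x/4) is even, so the integrand is even and a_5 = 1/2 ∫_0^{4} v(x) cos(5*pi*x/4) dx.
Integrating by parts (boundary term plus one more integral), an antiderivative of (-2*x) cos(5*pi*x/4) is -8*x*sin(5*pi*x/4)/(5*pi) - 32*cos(5*pi*x/4)/(25*pi**2); evaluating from 0 to 4: ∫_{0}^{4} (-2*x) cos(5*pi*x/4) dx = (32/(25*pi**2)) - (-32/(25*pi**2)) = 64/(25*pi**2).
Hence a_5 = (1/2)·(64/(25*pi**2)) = 32/(25*pi**2).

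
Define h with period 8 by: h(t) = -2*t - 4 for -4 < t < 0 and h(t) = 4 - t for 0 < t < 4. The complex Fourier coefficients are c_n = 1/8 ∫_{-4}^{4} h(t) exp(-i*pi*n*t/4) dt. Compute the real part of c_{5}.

Since h is real-valued, Re(c_{5}) = 1/8 ∫_{-4}^{4} h(t) cos(5*pi*t/4) dt = a_{5}/2.
Split the integral at the breakpoints.
Integrating by parts (boundary term plus one more integral), an antiderivative of (-2*t - 4) cos(5*pi*t/4) is -8*t*sin(5*pi*t/4)/(5*pi) - 16*sin(5*pi*t/4)/(5*pi) - 32*cos(5*pi*t/4)/(25*pi**2); evaluating from -4 to 0: ∫_{-4}^{0} (-2*t - 4) cos(5*pi*t/4) dt = (-32/(25*pi**2)) - (32/(25*pi**2)) = -64/(25*pi**2).
Integrating by parts (boundary term plus one more integral), an antiderivative of (4 - t) cos(5*pi*t/4) is -4*t*sin(5*pi*t/4)/(5*pi) + 16*sin(5*pi*t/4)/(5*pi) - 16*cos(5*pi*t/4)/(25*pi**2); evaluating from 0 to 4: ∫_{0}^{4} (4 - t) cos(5*pi*t/4) dt = (16/(25*pi**2)) - (-16/(25*pi**2)) = 32/(25*pi**2).
So ∫_{-4}^{4} h(t) cos(5*pi*t/4) dt = -32/(25*pi**2).
Hence Re(c_{5}) = (1/8)·(-32/(25*pi**2)) = -4/(25*pi**2).

-4/(25*pi**2)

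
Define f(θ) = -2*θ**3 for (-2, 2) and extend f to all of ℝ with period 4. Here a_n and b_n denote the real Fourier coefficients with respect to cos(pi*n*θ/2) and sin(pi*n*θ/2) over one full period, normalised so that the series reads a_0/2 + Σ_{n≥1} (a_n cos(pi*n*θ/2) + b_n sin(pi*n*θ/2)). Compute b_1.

-32/pi + 192/pi**3

b_1 = 1/2 ∫_{-2}^{2} f(θ) sin(pi*θ/2) dθ.
f is odd and sin(pi*θ/2) is odd, so the integrand is even and b_1 = ∫_0^{2} f(θ) sin(pi*θ/2) dθ.
Integrating by parts three times (tabular method), an antiderivative of (-2*θ**3) sin(pi*θ/2) is 4*θ**3*cos(pi*θ/2)/pi - 24*θ**2*sin(pi*θ/2)/pi**2 - 96*θ*cos(pi*θ/2)/pi**3 + 192*sin(pi*θ/2)/pi**4; evaluating from 0 to 2: ∫_{0}^{2} (-2*θ**3) sin(pi*θ/2) dθ = (-32/pi + 192/pi**3) - (0) = -32/pi + 192/pi**3.
Hence b_1 = -32/pi + 192/pi**3.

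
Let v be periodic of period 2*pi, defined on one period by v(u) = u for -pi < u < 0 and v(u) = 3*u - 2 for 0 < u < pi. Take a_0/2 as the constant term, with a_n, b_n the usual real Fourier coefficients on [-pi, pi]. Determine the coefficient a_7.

-4/(49*pi)

a_7 = 1/pi ∫_{-pi}^{pi} v(u) cos(7*u) du.
Split the integral at the breakpoints.
Integrating by parts (boundary term plus one more integral), an antiderivative of (u) cos(7*u) is u*sin(7*u)/7 + cos(7*u)/49; evaluating from -pi to 0: ∫_{-pi}^{0} (u) cos(7*u) du = (1/49) - (-1/49) = 2/49.
Integrating by parts (boundary term plus one more integral), an antiderivative of (3*u - 2) cos(7*u) is 3*u*sin(7*u)/7 - 2*sin(7*u)/7 + 3*cos(7*u)/49; evaluating from 0 to pi: ∫_{0}^{pi} (3*u - 2) cos(7*u) du = (-3/49) - (3/49) = -6/49.
Summing the pieces and multiplying by (1/pi) gives a_7 = -4/(49*pi).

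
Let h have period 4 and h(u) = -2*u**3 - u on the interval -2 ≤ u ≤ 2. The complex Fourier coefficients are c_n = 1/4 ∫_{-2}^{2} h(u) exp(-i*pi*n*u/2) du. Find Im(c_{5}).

Since h is real-valued, Im(c_{5}) = -1/4 ∫_{-2}^{2} h(u) sin(5*pi*u/2) du = -b_{5}/2.
h is odd and sin(5*pi*u/2) is odd, so the integrand is even: ∫_{-2}^{2} h(u) sin(5*pi*u/2) du = 2∫_0^{2} h(u) sin(5*pi*u/2) du.
Integrating by parts three times (tabular method), an antiderivative of (-2*u**3 - u) sin(5*pi*u/2) is 4*u**3*cos(5*pi*u/2)/(5*pi) - 24*u**2*sin(5*pi*u/2)/(25*pi**2) - 96*u*cos(5*pi*u/2)/(125*pi**3) + 2*u*cos(5*pi*u/2)/(5*pi) - 4*sin(5*pi*u/2)/(25*pi**2) + 192*sin(5*pi*u/2)/(625*pi**4); evaluating from 0 to 2: ∫_{0}^{2} (-2*u**3 - u) sin(5*pi*u/2) du = (12*(16 - 75*pi**2)/(125*pi**3)) - (0) = 12*(16 - 75*pi**2)/(125*pi**3).
So ∫_{-2}^{2} h(u) sin(5*pi*u/2) du = 24*(16 - 75*pi**2)/(125*pi**3).
Hence Im(c_{5}) = (-1/4)·(24*(16 - 75*pi**2)/(125*pi**3)) = 6*(-16 + 75*pi**2)/(125*pi**3).

6*(-16 + 75*pi**2)/(125*pi**3)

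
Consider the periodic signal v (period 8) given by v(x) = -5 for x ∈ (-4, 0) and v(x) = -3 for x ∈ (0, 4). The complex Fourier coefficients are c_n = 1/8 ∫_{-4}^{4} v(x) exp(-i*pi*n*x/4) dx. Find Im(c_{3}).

Since v is real-valued, Im(c_{3}) = -1/8 ∫_{-4}^{4} v(x) sin(3*pi*x/4) dx = -b_{3}/2.
Split the integral at the breakpoints.
Directly, an antiderivative of (-5) sin(3*pi*x/4) is 20*cos(3*pi*x/4)/(3*pi); evaluating from -4 to 0: ∫_{-4}^{0} (-5) sin(3*pi*x/4) dx = (20/(3*pi)) - (-20/(3*pi)) = 40/(3*pi).
Directly, an antiderivative of (-3) sin(3*pi*x/4) is 4*cos(3*pi*x/4)/pi; evaluating from 0 to 4: ∫_{0}^{4} (-3) sin(3*pi*x/4) dx = (-4/pi) - (4/pi) = -8/pi.
So ∫_{-4}^{4} v(x) sin(3*pi*x/4) dx = 16/(3*pi).
Hence Im(c_{3}) = (-1/8)·(16/(3*pi)) = -2/(3*pi).

-2/(3*pi)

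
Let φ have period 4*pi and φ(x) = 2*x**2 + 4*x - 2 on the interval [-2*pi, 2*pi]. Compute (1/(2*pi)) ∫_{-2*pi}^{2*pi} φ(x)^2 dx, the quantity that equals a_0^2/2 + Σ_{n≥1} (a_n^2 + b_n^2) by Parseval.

8 + 64*pi**2/3 + 128*pi**4/5

(1/(2*pi)) ∫_{-2*pi}^{2*pi} φ(x)^2 dx = (1/(2*pi)) · (16*pi*(15 + 40*pi**2 + 48*pi**4)/15) = 8 + 64*pi**2/3 + 128*pi**4/5.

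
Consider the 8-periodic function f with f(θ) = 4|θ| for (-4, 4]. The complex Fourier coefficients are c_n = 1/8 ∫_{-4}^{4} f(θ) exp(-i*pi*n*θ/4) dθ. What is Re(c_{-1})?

Since f is real-valued, Re(c_{-1}) = 1/8 ∫_{-4}^{4} f(θ) cos(-pi*θ/4) dθ = a_{1}/2.
f is even and cos(-pi*θ/4) is even, so the integrand is even: ∫_{-4}^{4} f(θ) cos(-pi*θ/4) dθ = 2∫_0^{4} f(θ) cos(-pi*θ/4) dθ.
Integrating by parts (boundary term plus one more integral), an antiderivative of (4*θ) cos(-pi*θ/4) is 16*θ*sin(pi*θ/4)/pi + 64*cos(pi*θ/4)/pi**2; evaluating from 0 to 4: ∫_{0}^{4} (4*θ) cos(-pi*θ/4) dθ = (-64/pi**2) - (64/pi**2) = -128/pi**2.
So ∫_{-4}^{4} f(θ) cos(-pi*θ/4) dθ = -256/pi**2.
Hence Re(c_{-1}) = (1/8)·(-256/pi**2) = -32/pi**2.

-32/pi**2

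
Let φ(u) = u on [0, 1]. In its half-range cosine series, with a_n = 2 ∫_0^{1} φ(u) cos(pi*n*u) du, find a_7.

-4/(49*pi**2)

a_7 = 2 ∫_0^{1} (u) cos(7*pi*u) du.
Integrating by parts (boundary term plus one more integral), an antiderivative of (u) cos(7*pi*u) is u*sin(7*pi*u)/(7*pi) + cos(7*pi*u)/(49*pi**2); evaluating from 0 to 1: ∫_{0}^{1} (u) cos(7*pi*u) du = (-1/(49*pi**2)) - (1/(49*pi**2)) = -2/(49*pi**2).
Hence a_7 = 2·(-2/(49*pi**2)) = -4/(49*pi**2).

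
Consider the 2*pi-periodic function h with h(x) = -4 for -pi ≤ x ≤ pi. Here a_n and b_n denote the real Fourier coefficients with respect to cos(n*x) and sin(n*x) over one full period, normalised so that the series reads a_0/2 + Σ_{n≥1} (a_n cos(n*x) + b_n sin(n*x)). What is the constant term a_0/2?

-4

a_0 = 1/pi ∫_{-pi}^{pi} h(x) dx = 1/pi · (-8*pi) = -8.
So the constant term a_0/2 = -4.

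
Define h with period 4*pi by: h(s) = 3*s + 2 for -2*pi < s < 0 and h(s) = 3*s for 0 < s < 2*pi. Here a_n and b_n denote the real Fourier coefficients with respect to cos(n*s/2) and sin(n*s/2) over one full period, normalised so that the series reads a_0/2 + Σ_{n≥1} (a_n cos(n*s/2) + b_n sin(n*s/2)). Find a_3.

a_3 = (1/(2*pi)) ∫_{-2*pi}^{2*pi} h(s) cos(3*s/2) ds.
Split the integral at the breakpoints.
Integrating by parts (boundary term plus one more integral), an antiderivative of (3*s + 2) cos(3*s/2) is 2*s*sin(3*s/2) + 4*sin(3*s/2)/3 + 4*cos(3*s/2)/3; evaluating from -2*pi to 0: ∫_{-2*pi}^{0} (3*s + 2) cos(3*s/2) ds = (4/3) - (-4/3) = 8/3.
Integrating by parts (boundary term plus one more integral), an antiderivative of (3*s) cos(3*s/2) is 2*s*sin(3*s/2) + 4*cos(3*s/2)/3; evaluating from 0 to 2*pi: ∫_{0}^{2*pi} (3*s) cos(3*s/2) ds = (-4/3) - (4/3) = -8/3.
Summing the pieces and multiplying by (1/(2*pi)) gives a_3 = 0.

0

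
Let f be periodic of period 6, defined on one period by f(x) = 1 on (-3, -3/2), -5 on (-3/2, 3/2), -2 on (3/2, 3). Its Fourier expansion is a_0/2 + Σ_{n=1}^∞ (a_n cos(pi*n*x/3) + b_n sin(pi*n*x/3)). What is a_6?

0

a_6 = 1/3 ∫_{-3}^{3} f(x) cos(2*pi*x) dx.
Split the integral at the breakpoints.
Directly, an antiderivative of (1) cos(2*pi*x) is sin(2*pi*x)/(2*pi); evaluating from -3 to -3/2: ∫_{-3}^{-3/2} (1) cos(2*pi*x) dx = (0) - (0) = 0.
Directly, an antiderivative of (-5) cos(2*pi*x) is -5*sin(2*pi*x)/(2*pi); evaluating from -3/2 to 3/2: ∫_{-3/2}^{3/2} (-5) cos(2*pi*x) dx = (0) - (0) = 0.
Directly, an antiderivative of (-2) cos(2*pi*x) is -sin(2*pi*x)/pi; evaluating from 3/2 to 3: ∫_{3/2}^{3} (-2) cos(2*pi*x) dx = (0) - (0) = 0.
Summing the pieces and multiplying by (1/3) gives a_6 = 0.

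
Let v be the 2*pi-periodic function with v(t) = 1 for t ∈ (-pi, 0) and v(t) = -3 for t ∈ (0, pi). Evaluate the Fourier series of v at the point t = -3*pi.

t = -3*pi differs from t = pi by -2 full period(s), and the series is 2*pi-periodic.
At t = pi the one-sided limits are v(pi^-) = -3 and v(pi^+) = 1.
By Dirichlet's theorem the series converges to their average, [(-3) + (1)]/2 = -1.

-1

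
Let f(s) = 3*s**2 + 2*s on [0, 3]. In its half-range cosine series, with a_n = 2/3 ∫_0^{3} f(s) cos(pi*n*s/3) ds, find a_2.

a_2 = 2/3 ∫_0^{3} (3*s**2 + 2*s) cos(2*pi*s/3) ds.
Integrating by parts twice (tabular method), an antiderivative of (3*s**2 + 2*s) cos(2*pi*s/3) is 9*s**2*sin(2*pi*s/3)/(2*pi) + 3*s*sin(2*pi*s/3)/pi + 27*s*cos(2*pi*s/3)/(2*pi**2) - 81*sin(2*pi*s/3)/(4*pi**3) + 9*cos(2*pi*s/3)/(2*pi**2); evaluating from 0 to 3: ∫_{0}^{3} (3*s**2 + 2*s) cos(2*pi*s/3) ds = (45/pi**2) - (9/(2*pi**2)) = 81/(2*pi**2).
Hence a_2 = (2/3)·(81/(2*pi**2)) = 27/pi**2.

27/pi**2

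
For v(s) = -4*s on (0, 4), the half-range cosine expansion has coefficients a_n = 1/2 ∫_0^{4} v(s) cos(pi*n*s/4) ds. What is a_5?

64/(25*pi**2)

a_5 = 1/2 ∫_0^{4} (-4*s) cos(5*pi*s/4) ds.
Integrating by parts (boundary term plus one more integral), an antiderivative of (-4*s) cos(5*pi*s/4) is -16*s*sin(5*pi*s/4)/(5*pi) - 64*cos(5*pi*s/4)/(25*pi**2); evaluating from 0 to 4: ∫_{0}^{4} (-4*s) cos(5*pi*s/4) ds = (64/(25*pi**2)) - (-64/(25*pi**2)) = 128/(25*pi**2).
Hence a_5 = (1/2)·(128/(25*pi**2)) = 64/(25*pi**2).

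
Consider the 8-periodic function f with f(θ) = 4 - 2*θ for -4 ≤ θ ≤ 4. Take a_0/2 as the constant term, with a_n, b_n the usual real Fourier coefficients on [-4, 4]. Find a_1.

a_1 = 1/4 ∫_{-4}^{4} f(θ) cos(pi*θ/4) dθ.
Integrating by parts (boundary term plus one more integral), an antiderivative of (4 - 2*θ) cos(pi*θ/4) is -8*θ*sin(pi*θ/4)/pi + 16*sin(pi*θ/4)/pi - 32*cos(pi*θ/4)/pi**2; evaluating from -4 to 4: ∫_{-4}^{4} (4 - 2*θ) cos(pi*θ/4) dθ = (32/pi**2) - (32/pi**2) = 0.
Hence a_1 = (1/4)·(0) = 0.

0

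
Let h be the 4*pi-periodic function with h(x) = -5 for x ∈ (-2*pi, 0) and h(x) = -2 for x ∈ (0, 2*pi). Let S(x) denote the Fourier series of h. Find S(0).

-7/2

At x = 0 the one-sided limits are h(0^-) = -5 and h(0^+) = -2.
By Dirichlet's theorem the series converges to their average, [(-5) + (-2)]/2 = -7/2.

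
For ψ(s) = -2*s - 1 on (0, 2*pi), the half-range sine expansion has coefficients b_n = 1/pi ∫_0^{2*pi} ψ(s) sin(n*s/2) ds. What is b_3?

4*(-2*pi - 1)/(3*pi)

b_3 = 1/pi ∫_0^{2*pi} (-2*s - 1) sin(3*s/2) ds.
Integrating by parts (boundary term plus one more integral), an antiderivative of (-2*s - 1) sin(3*s/2) is 4*s*cos(3*s/2)/3 - 8*sin(3*s/2)/9 + 2*cos(3*s/2)/3; evaluating from 0 to 2*pi: ∫_{0}^{2*pi} (-2*s - 1) sin(3*s/2) ds = (-8*pi/3 - 2/3) - (2/3) = -8*pi/3 - 4/3.
Hence b_3 = (1/pi)·(-8*pi/3 - 4/3) = 4*(-2*pi - 1)/(3*pi).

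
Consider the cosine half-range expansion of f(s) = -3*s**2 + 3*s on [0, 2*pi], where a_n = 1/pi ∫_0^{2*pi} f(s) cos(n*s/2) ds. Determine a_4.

a_4 = 1/pi ∫_0^{2*pi} (-3*s**2 + 3*s) cos(2*s) ds.
Integrating by parts twice (tabular method), an antiderivative of (-3*s**2 + 3*s) cos(2*s) is -3*s**2*sin(2*s)/2 + 3*s*sin(2*s)/2 - 3*s*cos(2*s)/2 + 3*sin(2*s)/4 + 3*cos(2*s)/4; evaluating from 0 to 2*pi: ∫_{0}^{2*pi} (-3*s**2 + 3*s) cos(2*s) ds = (3/4 - 3*pi) - (3/4) = -3*pi.
Hence a_4 = (1/pi)·(-3*pi) = -3.

-3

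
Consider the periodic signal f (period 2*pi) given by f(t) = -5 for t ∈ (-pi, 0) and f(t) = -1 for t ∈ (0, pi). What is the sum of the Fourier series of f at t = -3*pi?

-3

t = -3*pi differs from t = pi by -2 full period(s), and the series is 2*pi-periodic.
At t = pi the one-sided limits are f(pi^-) = -1 and f(pi^+) = -5.
By Dirichlet's theorem the series converges to their average, [(-1) + (-5)]/2 = -3.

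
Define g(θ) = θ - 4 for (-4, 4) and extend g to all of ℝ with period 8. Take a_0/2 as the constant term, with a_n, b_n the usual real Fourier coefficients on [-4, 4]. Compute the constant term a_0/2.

-4

a_0 = 1/4 ∫_{-4}^{4} g(θ) dθ = 1/4 · (-32) = -8.
So the constant term a_0/2 = -4.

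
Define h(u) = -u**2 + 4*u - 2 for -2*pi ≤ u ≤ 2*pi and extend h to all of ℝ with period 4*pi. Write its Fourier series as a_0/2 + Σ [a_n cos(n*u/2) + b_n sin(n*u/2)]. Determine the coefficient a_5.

a_5 = (1/(2*pi)) ∫_{-2*pi}^{2*pi} h(u) cos(5*u/2) du.
Integrating by parts twice (tabular method), an antiderivative of (-u**2 + 4*u - 2) cos(5*u/2) is -2*u**2*sin(5*u/2)/5 + 8*u*sin(5*u/2)/5 - 8*u*cos(5*u/2)/25 - 84*sin(5*u/2)/125 + 16*cos(5*u/2)/25; evaluating from -2*pi to 2*pi: ∫_{-2*pi}^{2*pi} (-u**2 + 4*u - 2) cos(5*u/2) du = (-16/25 + 16*pi/25) - (-16*pi/25 - 16/25) = 32*pi/25.
Hence a_5 = (1/(2*pi))·(32*pi/25) = 16/25.

16/25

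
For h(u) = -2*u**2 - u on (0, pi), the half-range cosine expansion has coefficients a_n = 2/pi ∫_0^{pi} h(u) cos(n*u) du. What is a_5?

4*(1 + 2*pi)/(25*pi)

a_5 = 2/pi ∫_0^{pi} (-2*u**2 - u) cos(5*u) du.
Integrating by parts twice (tabular method), an antiderivative of (-2*u**2 - u) cos(5*u) is -2*u**2*sin(5*u)/5 - u*sin(5*u)/5 - 4*u*cos(5*u)/25 + 4*sin(5*u)/125 - cos(5*u)/25; evaluating from 0 to pi: ∫_{0}^{pi} (-2*u**2 - u) cos(5*u) du = (1/25 + 4*pi/25) - (-1/25) = 2/25 + 4*pi/25.
Hence a_5 = (2/pi)·(2/25 + 4*pi/25) = 4*(1 + 2*pi)/(25*pi).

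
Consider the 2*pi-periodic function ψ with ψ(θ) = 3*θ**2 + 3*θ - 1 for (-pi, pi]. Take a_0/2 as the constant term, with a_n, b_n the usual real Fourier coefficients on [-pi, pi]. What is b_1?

b_1 = 1/pi ∫_{-pi}^{pi} ψ(θ) sin(θ) dθ.
Integrating by parts twice (tabular method), an antiderivative of (3*θ**2 + 3*θ - 1) sin(θ) is -3*θ**2*cos(θ) + 6*θ*sin(θ) - 3*θ*cos(θ) + 3*sin(θ) + 7*cos(θ); evaluating from -pi to pi: ∫_{-pi}^{pi} (3*θ**2 + 3*θ - 1) sin(θ) dθ = (-7 + 3*pi + 3*pi**2) - (-3*pi - 7 + 3*pi**2) = 6*pi.
Hence b_1 = (1/pi)·(6*pi) = 6.

6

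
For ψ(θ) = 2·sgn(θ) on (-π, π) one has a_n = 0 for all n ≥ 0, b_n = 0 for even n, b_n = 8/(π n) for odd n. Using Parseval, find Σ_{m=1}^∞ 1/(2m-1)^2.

Parseval: Σ b_n^2 = (1/π) ∫_{-π}^{π} ψ(θ)^2 dθ = 8.
Only odd n contribute, with b_n^2 = 64/(π^2 n^2), so Σ_{m≥1} 1/(2m-1)^2 = π^2·(8)/64 = pi**2/8.

pi**2/8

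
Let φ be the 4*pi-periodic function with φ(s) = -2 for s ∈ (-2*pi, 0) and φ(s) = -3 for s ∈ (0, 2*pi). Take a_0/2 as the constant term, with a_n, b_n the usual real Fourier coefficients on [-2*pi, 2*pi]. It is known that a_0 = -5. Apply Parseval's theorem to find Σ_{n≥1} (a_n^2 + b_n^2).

Parseval: a_0^2/2 + Σ_{n≥1} (a_n^2+b_n^2) = (1/(2*pi)) ∫_{-2*pi}^{2*pi} φ(s)^2 ds = 13.
Subtract a_0^2/2 = 25/2: Σ (a_n^2+b_n^2) = 1/2.

1/2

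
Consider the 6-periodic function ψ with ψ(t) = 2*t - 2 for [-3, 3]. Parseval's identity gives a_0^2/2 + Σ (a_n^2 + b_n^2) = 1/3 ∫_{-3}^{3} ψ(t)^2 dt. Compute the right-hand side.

32

1/3 ∫_{-3}^{3} ψ(t)^2 dt = 1/3 · (96) = 32.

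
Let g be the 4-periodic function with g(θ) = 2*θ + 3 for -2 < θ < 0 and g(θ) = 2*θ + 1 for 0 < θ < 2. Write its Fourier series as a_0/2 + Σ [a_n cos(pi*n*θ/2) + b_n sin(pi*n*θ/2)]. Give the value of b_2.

-4/pi

b_2 = 1/2 ∫_{-2}^{2} g(θ) sin(pi*θ) dθ.
Split the integral at the breakpoints.
Integrating by parts (boundary term plus one more integral), an antiderivative of (2*θ + 3) sin(pi*θ) is -2*θ*cos(pi*θ)/pi + 2*sin(pi*θ)/pi**2 - 3*cos(pi*θ)/pi; evaluating from -2 to 0: ∫_{-2}^{0} (2*θ + 3) sin(pi*θ) dθ = (-3/pi) - (1/pi) = -4/pi.
Integrating by parts (boundary term plus one more integral), an antiderivative of (2*θ + 1) sin(pi*θ) is -2*θ*cos(pi*θ)/pi + 2*sin(pi*θ)/pi**2 - cos(pi*θ)/pi; evaluating from 0 to 2: ∫_{0}^{2} (2*θ + 1) sin(pi*θ) dθ = (-5/pi) - (-1/pi) = -4/pi.
Summing the pieces and multiplying by (1/2) gives b_2 = -4/pi.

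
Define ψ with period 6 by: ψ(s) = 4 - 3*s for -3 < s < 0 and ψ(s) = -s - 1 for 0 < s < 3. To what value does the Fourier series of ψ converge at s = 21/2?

17/2

s = 21/2 differs from s = -3/2 by 2 full period(s), and the series is 6-periodic.
ψ is continuous at s = -3/2 with value 17/2, so the series converges to 17/2 there.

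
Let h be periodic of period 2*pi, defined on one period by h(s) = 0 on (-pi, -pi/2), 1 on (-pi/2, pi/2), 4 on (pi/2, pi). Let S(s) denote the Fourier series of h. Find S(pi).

2

s = pi differs from s = -pi by 1 full period(s), and the series is 2*pi-periodic.
At s = -pi the one-sided limits are h(-pi^-) = 4 and h(-pi^+) = 0.
By Dirichlet's theorem the series converges to their average, [(4) + (0)]/2 = 2.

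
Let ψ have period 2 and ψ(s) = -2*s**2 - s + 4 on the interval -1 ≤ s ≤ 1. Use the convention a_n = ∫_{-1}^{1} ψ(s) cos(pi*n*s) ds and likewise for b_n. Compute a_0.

20/3

a_0 = ∫_{-1}^{1} ψ(s) ds = 20/3.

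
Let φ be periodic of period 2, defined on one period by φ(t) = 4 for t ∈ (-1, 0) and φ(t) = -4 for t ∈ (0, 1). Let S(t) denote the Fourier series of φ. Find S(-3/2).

-4

t = -3/2 differs from t = 1/2 by -1 full period(s), and the series is 2-periodic.
φ is continuous at t = 1/2 with value -4, so the series converges to -4 there.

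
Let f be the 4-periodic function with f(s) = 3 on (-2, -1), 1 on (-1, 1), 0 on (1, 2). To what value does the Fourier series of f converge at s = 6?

s = 6 differs from s = 2 by 1 full period(s), and the series is 4-periodic.
At s = 2 the one-sided limits are f(2^-) = 0 and f(2^+) = 3.
By Dirichlet's theorem the series converges to their average, [(0) + (3)]/2 = 3/2.

3/2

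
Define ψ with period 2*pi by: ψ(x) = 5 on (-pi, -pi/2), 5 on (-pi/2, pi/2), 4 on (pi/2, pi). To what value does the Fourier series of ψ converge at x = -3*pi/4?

5

ψ is continuous at x = -3*pi/4 with value 5, so the series converges to 5 there.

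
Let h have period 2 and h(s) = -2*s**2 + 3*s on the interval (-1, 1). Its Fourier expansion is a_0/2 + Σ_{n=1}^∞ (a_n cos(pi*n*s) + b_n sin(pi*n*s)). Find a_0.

-4/3

a_0 = ∫_{-1}^{1} h(s) ds = -4/3.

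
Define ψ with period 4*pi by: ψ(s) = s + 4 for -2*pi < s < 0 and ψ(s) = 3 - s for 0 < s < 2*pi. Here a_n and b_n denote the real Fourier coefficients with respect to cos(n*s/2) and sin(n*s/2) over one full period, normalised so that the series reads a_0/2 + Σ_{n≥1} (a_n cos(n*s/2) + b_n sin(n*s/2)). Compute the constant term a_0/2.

7/2 - pi

a_0 = (1/(2*pi)) ∫_{-2*pi}^{2*pi} ψ(s) ds = (1/(2*pi)) · (2*pi*(7 - 2*pi)) = 7 - 2*pi.
So the constant term a_0/2 = 7/2 - pi.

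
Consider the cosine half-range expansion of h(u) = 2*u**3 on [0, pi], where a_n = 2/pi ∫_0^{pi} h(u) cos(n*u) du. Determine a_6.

pi/3

a_6 = 2/pi ∫_0^{pi} (2*u**3) cos(6*u) du.
Integrating by parts three times (tabular method), an antiderivative of (2*u**3) cos(6*u) is u**3*sin(6*u)/3 + u**2*cos(6*u)/6 - u*sin(6*u)/18 - cos(6*u)/108; evaluating from 0 to pi: ∫_{0}^{pi} (2*u**3) cos(6*u) du = (-1/108 + pi**2/6) - (-1/108) = pi**2/6.
Hence a_6 = (2/pi)·(pi**2/6) = pi/3.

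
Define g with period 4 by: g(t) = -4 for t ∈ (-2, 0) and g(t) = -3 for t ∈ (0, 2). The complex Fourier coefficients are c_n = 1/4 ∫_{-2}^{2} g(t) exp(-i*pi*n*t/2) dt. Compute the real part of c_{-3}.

Since g is real-valued, Re(c_{-3}) = 1/4 ∫_{-2}^{2} g(t) cos(-3*pi*t/2) dt = a_{3}/2.
Split the integral at the breakpoints.
Directly, an antiderivative of (-4) cos(-3*pi*t/2) is -8*sin(3*pi*t/2)/(3*pi); evaluating from -2 to 0: ∫_{-2}^{0} (-4) cos(-3*pi*t/2) dt = (0) - (0) = 0.
Directly, an antiderivative of (-3) cos(-3*pi*t/2) is -2*sin(3*pi*t/2)/pi; evaluating from 0 to 2: ∫_{0}^{2} (-3) cos(-3*pi*t/2) dt = (0) - (0) = 0.
So ∫_{-2}^{2} g(t) cos(-3*pi*t/2) dt = 0.
Hence Re(c_{-3}) = (1/4)·(0) = 0.

0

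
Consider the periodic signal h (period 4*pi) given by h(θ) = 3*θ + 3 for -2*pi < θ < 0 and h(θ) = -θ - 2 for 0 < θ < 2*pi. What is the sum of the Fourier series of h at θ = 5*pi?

-pi - 2

θ = 5*pi differs from θ = pi by 1 full period(s), and the series is 4*pi-periodic.
h is continuous at θ = pi with value -pi - 2, so the series converges to -pi - 2 there.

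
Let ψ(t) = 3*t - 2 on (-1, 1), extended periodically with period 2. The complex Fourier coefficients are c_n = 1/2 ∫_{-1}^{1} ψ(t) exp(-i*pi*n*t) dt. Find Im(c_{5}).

-3/(5*pi)

Since ψ is real-valued, Im(c_{5}) = -1/2 ∫_{-1}^{1} ψ(t) sin(5*pi*t) dt = -b_{5}/2.
Integrating by parts (boundary term plus one more integral), an antiderivative of (3*t - 2) sin(5*pi*t) is -3*t*cos(5*pi*t)/(5*pi) + 3*sin(5*pi*t)/(25*pi**2) + 2*cos(5*pi*t)/(5*pi); evaluating from -1 to 1: ∫_{-1}^{1} (3*t - 2) sin(5*pi*t) dt = (1/(5*pi)) - (-1/pi) = 6/(5*pi).
Hence Im(c_{5}) = (-1/2)·(6/(5*pi)) = -3/(5*pi).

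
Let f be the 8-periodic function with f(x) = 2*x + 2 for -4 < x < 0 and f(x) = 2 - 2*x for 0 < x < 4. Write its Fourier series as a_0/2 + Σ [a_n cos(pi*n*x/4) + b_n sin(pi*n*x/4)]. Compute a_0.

a_0 = 1/4 ∫_{-4}^{4} f(x) dx = 1/4 · (-16) = -4.

-4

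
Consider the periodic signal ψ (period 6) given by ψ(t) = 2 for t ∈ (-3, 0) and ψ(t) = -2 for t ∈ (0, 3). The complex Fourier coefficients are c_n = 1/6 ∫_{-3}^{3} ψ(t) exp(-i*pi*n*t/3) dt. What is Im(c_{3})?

Since ψ is real-valued, Im(c_{3}) = -1/6 ∫_{-3}^{3} ψ(t) sin(pi*t) dt = -b_{3}/2.
ψ is odd and sin(pi*t) is odd, so the integrand is even: ∫_{-3}^{3} ψ(t) sin(pi*t) dt = 2∫_0^{3} ψ(t) sin(pi*t) dt.
Directly, an antiderivative of (-2) sin(pi*t) is 2*cos(pi*t)/pi; evaluating from 0 to 3: ∫_{0}^{3} (-2) sin(pi*t) dt = (-2/pi) - (2/pi) = -4/pi.
So ∫_{-3}^{3} ψ(t) sin(pi*t) dt = -8/pi.
Hence Im(c_{3}) = (-1/6)·(-8/pi) = 4/(3*pi).

4/(3*pi)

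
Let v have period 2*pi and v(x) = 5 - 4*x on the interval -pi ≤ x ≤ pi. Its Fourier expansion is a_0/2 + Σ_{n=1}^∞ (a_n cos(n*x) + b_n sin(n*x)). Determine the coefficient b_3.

b_3 = 1/pi ∫_{-pi}^{pi} v(x) sin(3*x) dx.
Integrating by parts (boundary term plus one more integral), an antiderivative of (5 - 4*x) sin(3*x) is 4*x*cos(3*x)/3 - 4*sin(3*x)/9 - 5*cos(3*x)/3; evaluating from -pi to pi: ∫_{-pi}^{pi} (5 - 4*x) sin(3*x) dx = (5/3 - 4*pi/3) - (5/3 + 4*pi/3) = -8*pi/3.
Hence b_3 = (1/pi)·(-8*pi/3) = -8/3.

-8/3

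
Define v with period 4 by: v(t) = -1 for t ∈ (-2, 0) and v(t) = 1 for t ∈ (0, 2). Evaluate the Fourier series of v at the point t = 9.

1

t = 9 differs from t = 1 by 2 full period(s), and the series is 4-periodic.
v is continuous at t = 1 with value 1, so the series converges to 1 there.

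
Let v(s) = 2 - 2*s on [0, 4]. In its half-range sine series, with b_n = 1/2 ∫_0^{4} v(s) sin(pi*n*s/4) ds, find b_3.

b_3 = 1/2 ∫_0^{4} (2 - 2*s) sin(3*pi*s/4) ds.
Integrating by parts (boundary term plus one more integral), an antiderivative of (2 - 2*s) sin(3*pi*s/4) is 8*s*cos(3*pi*s/4)/(3*pi) - 32*sin(3*pi*s/4)/(9*pi**2) - 8*cos(3*pi*s/4)/(3*pi); evaluating from 0 to 4: ∫_{0}^{4} (2 - 2*s) sin(3*pi*s/4) ds = (-8/pi) - (-8/(3*pi)) = -16/(3*pi).
Hence b_3 = (1/2)·(-16/(3*pi)) = -8/(3*pi).

-8/(3*pi)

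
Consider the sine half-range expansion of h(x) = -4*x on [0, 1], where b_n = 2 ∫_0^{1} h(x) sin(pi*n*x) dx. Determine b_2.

4/pi

b_2 = 2 ∫_0^{1} (-4*x) sin(2*pi*x) dx.
Integrating by parts (boundary term plus one more integral), an antiderivative of (-4*x) sin(2*pi*x) is 2*x*cos(2*pi*x)/pi - sin(2*pi*x)/pi**2; evaluating from 0 to 1: ∫_{0}^{1} (-4*x) sin(2*pi*x) dx = (2/pi) - (0) = 2/pi.
Hence b_2 = 2·(2/pi) = 4/pi.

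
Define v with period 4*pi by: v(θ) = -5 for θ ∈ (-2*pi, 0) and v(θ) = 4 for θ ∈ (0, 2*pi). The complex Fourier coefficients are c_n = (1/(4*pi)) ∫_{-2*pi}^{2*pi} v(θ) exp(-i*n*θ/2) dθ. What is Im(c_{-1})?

9/pi

Since v is real-valued, Im(c_{-1}) = -(1/(4*pi)) ∫_{-2*pi}^{2*pi} v(θ) sin(-θ/2) dθ = b_{1}/2.
Split the integral at the breakpoints.
Directly, an antiderivative of (-5) sin(-θ/2) is -10*cos(θ/2); evaluating from -2*pi to 0: ∫_{-2*pi}^{0} (-5) sin(-θ/2) dθ = (-10) - (10) = -20.
Directly, an antiderivative of (4) sin(-θ/2) is 8*cos(θ/2); evaluating from 0 to 2*pi: ∫_{0}^{2*pi} (4) sin(-θ/2) dθ = (-8) - (8) = -16.
So ∫_{-2*pi}^{2*pi} v(θ) sin(-θ/2) dθ = -36.
Hence Im(c_{-1}) = (-1/(4*pi))·(-36) = 9/pi.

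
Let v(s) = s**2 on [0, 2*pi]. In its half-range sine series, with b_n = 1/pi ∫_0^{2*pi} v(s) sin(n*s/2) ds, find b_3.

8*(-4 + 9*pi**2)/(27*pi)

b_3 = 1/pi ∫_0^{2*pi} (s**2) sin(3*s/2) ds.
Integrating by parts twice (tabular method), an antiderivative of (s**2) sin(3*s/2) is -2*s**2*cos(3*s/2)/3 + 8*s*sin(3*s/2)/9 + 16*cos(3*s/2)/27; evaluating from 0 to 2*pi: ∫_{0}^{2*pi} (s**2) sin(3*s/2) ds = (-16/27 + 8*pi**2/3) - (16/27) = -32/27 + 8*pi**2/3.
Hence b_3 = (1/pi)·(-32/27 + 8*pi**2/3) = 8*(-4 + 9*pi**2)/(27*pi).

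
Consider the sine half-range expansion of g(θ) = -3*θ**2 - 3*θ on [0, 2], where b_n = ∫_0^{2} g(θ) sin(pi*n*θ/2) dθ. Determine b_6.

b_6 = ∫_0^{2} (-3*θ**2 - 3*θ) sin(3*pi*θ) dθ.
Integrating by parts twice (tabular method), an antiderivative of (-3*θ**2 - 3*θ) sin(3*pi*θ) is θ**2*cos(3*pi*θ)/pi - 2*θ*sin(3*pi*θ)/(3*pi**2) + θ*cos(3*pi*θ)/pi - sin(3*pi*θ)/(3*pi**2) - 2*cos(3*pi*θ)/(9*pi**3); evaluating from 0 to 2: ∫_{0}^{2} (-3*θ**2 - 3*θ) sin(3*pi*θ) dθ = (-2/(9*pi**3) + 6/pi) - (-2/(9*pi**3)) = 6/pi.
Hence b_6 = 6/pi.

6/pi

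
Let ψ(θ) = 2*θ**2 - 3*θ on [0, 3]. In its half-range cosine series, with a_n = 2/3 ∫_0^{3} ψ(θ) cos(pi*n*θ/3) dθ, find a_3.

-4/pi**2

a_3 = 2/3 ∫_0^{3} (2*θ**2 - 3*θ) cos(pi*θ) dθ.
Integrating by parts twice (tabular method), an antiderivative of (2*θ**2 - 3*θ) cos(pi*θ) is 2*θ**2*sin(pi*θ)/pi - 3*θ*sin(pi*θ)/pi + 4*θ*cos(pi*θ)/pi**2 - 4*sin(pi*θ)/pi**3 - 3*cos(pi*θ)/pi**2; evaluating from 0 to 3: ∫_{0}^{3} (2*θ**2 - 3*θ) cos(pi*θ) dθ = (-9/pi**2) - (-3/pi**2) = -6/pi**2.
Hence a_3 = (2/3)·(-6/pi**2) = -4/pi**2.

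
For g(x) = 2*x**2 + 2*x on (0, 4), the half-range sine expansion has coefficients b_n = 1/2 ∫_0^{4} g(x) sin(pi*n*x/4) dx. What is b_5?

b_5 = 1/2 ∫_0^{4} (2*x**2 + 2*x) sin(5*pi*x/4) dx.
Integrating by parts twice (tabular method), an antiderivative of (2*x**2 + 2*x) sin(5*pi*x/4) is -8*x**2*cos(5*pi*x/4)/(5*pi) + 64*x*sin(5*pi*x/4)/(25*pi**2) - 8*x*cos(5*pi*x/4)/(5*pi) + 32*sin(5*pi*x/4)/(25*pi**2) + 256*cos(5*pi*x/4)/(125*pi**3); evaluating from 0 to 4: ∫_{0}^{4} (2*x**2 + 2*x) sin(5*pi*x/4) dx = (-256/(125*pi**3) + 32/pi) - (256/(125*pi**3)) = -512/(125*pi**3) + 32/pi.
Hence b_5 = (1/2)·(-512/(125*pi**3) + 32/pi) = -256/(125*pi**3) + 16/pi.

-256/(125*pi**3) + 16/pi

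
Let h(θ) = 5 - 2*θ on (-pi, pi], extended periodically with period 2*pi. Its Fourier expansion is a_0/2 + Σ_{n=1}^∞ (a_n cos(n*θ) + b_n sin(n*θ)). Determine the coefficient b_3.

b_3 = 1/pi ∫_{-pi}^{pi} h(θ) sin(3*θ) dθ.
Integrating by parts (boundary term plus one more integral), an antiderivative of (5 - 2*θ) sin(3*θ) is 2*θ*cos(3*θ)/3 - 2*sin(3*θ)/9 - 5*cos(3*θ)/3; evaluating from -pi to pi: ∫_{-pi}^{pi} (5 - 2*θ) sin(3*θ) dθ = (5/3 - 2*pi/3) - (5/3 + 2*pi/3) = -4*pi/3.
Hence b_3 = (1/pi)·(-4*pi/3) = -4/3.

-4/3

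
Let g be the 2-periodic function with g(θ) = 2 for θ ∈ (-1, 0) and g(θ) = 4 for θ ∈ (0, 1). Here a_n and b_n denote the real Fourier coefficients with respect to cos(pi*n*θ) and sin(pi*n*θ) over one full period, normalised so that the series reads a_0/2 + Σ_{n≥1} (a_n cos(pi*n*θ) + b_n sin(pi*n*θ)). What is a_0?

a_0 = ∫_{-1}^{1} g(θ) dθ = 6.

6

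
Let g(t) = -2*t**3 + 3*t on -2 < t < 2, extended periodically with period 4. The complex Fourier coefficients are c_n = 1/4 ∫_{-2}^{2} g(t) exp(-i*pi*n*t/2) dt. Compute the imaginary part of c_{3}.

Since g is real-valued, Im(c_{3}) = -1/4 ∫_{-2}^{2} g(t) sin(3*pi*t/2) dt = -b_{3}/2.
g is odd and sin(3*pi*t/2) is odd, so the integrand is even: ∫_{-2}^{2} g(t) sin(3*pi*t/2) dt = 2∫_0^{2} g(t) sin(3*pi*t/2) dt.
Integrating by parts three times (tabular method), an antiderivative of (-2*t**3 + 3*t) sin(3*pi*t/2) is 4*t**3*cos(3*pi*t/2)/(3*pi) - 8*t**2*sin(3*pi*t/2)/(3*pi**2) - 2*t*cos(3*pi*t/2)/pi - 32*t*cos(3*pi*t/2)/(9*pi**3) + 64*sin(3*pi*t/2)/(27*pi**4) + 4*sin(3*pi*t/2)/(3*pi**2); evaluating from 0 to 2: ∫_{0}^{2} (-2*t**3 + 3*t) sin(3*pi*t/2) dt = (4*(16 - 15*pi**2)/(9*pi**3)) - (0) = 4*(16 - 15*pi**2)/(9*pi**3).
So ∫_{-2}^{2} g(t) sin(3*pi*t/2) dt = 8*(16 - 15*pi**2)/(9*pi**3).
Hence Im(c_{3}) = (-1/4)·(8*(16 - 15*pi**2)/(9*pi**3)) = 2*(-16 + 15*pi**2)/(9*pi**3).

2*(-16 + 15*pi**2)/(9*pi**3)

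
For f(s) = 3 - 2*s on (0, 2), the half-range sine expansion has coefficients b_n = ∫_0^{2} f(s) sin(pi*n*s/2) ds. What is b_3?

4/(3*pi)

b_3 = ∫_0^{2} (3 - 2*s) sin(3*pi*s/2) ds.
Integrating by parts (boundary term plus one more integral), an antiderivative of (3 - 2*s) sin(3*pi*s/2) is 4*s*cos(3*pi*s/2)/(3*pi) - 8*sin(3*pi*s/2)/(9*pi**2) - 2*cos(3*pi*s/2)/pi; evaluating from 0 to 2: ∫_{0}^{2} (3 - 2*s) sin(3*pi*s/2) ds = (-2/(3*pi)) - (-2/pi) = 4/(3*pi).
Hence b_3 = 4/(3*pi).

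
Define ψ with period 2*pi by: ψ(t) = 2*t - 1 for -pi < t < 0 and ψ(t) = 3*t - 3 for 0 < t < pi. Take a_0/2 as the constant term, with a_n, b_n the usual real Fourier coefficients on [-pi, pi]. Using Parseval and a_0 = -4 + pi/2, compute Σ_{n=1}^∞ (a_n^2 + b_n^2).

Parseval: a_0^2/2 + Σ_{n≥1} (a_n^2+b_n^2) = 1/pi ∫_{-pi}^{pi} ψ(t)^2 dt = -7*pi + 10 + 13*pi**2/3.
Subtract a_0^2/2 = (8 - pi)**2/8: Σ (a_n^2+b_n^2) = -5*pi + 2 + 101*pi**2/24.

-5*pi + 2 + 101*pi**2/24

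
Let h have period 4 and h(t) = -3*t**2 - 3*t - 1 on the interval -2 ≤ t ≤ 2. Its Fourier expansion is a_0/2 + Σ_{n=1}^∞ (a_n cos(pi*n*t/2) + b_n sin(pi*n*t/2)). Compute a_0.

-10

a_0 = 1/2 ∫_{-2}^{2} h(t) dt = 1/2 · (-20) = -10.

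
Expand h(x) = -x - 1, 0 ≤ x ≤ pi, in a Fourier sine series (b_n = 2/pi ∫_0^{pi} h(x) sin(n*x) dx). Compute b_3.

b_3 = 2/pi ∫_0^{pi} (-x - 1) sin(3*x) dx.
Integrating by parts (boundary term plus one more integral), an antiderivative of (-x - 1) sin(3*x) is x*cos(3*x)/3 - sin(3*x)/9 + cos(3*x)/3; evaluating from 0 to pi: ∫_{0}^{pi} (-x - 1) sin(3*x) dx = (-pi/3 - 1/3) - (1/3) = -pi/3 - 2/3.
Hence b_3 = (2/pi)·(-pi/3 - 2/3) = 2*(-pi - 2)/(3*pi).

2*(-pi - 2)/(3*pi)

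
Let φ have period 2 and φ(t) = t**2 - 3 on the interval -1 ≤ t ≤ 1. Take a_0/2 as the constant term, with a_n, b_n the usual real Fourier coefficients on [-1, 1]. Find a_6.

a_6 = ∫_{-1}^{1} φ(t) cos(6*pi*t) dt.
φ is even and cos(6*pi*t) is even, so the integrand is even and a_6 = 2 ∫_0^{1} φ(t) cos(6*pi*t) dt.
Integrating by parts twice (tabular method), an antiderivative of (t**2 - 3) cos(6*pi*t) is t**2*sin(6*pi*t)/(6*pi) + t*cos(6*pi*t)/(18*pi**2) - sin(6*pi*t)/(2*pi) - sin(6*pi*t)/(108*pi**3); evaluating from 0 to 1: ∫_{0}^{1} (t**2 - 3) cos(6*pi*t) dt = (1/(18*pi**2)) - (0) = 1/(18*pi**2).
Hence a_6 = 2·(1/(18*pi**2)) = 1/(9*pi**2).

1/(9*pi**2)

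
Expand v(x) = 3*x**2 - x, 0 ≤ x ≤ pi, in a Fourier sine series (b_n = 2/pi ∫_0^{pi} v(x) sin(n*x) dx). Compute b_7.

b_7 = 2/pi ∫_0^{pi} (3*x**2 - x) sin(7*x) dx.
Integrating by parts twice (tabular method), an antiderivative of (3*x**2 - x) sin(7*x) is -3*x**2*cos(7*x)/7 + 6*x*sin(7*x)/49 + x*cos(7*x)/7 - sin(7*x)/49 + 6*cos(7*x)/343; evaluating from 0 to pi: ∫_{0}^{pi} (3*x**2 - x) sin(7*x) dx = (-pi/7 - 6/343 + 3*pi**2/7) - (6/343) = -pi/7 - 12/343 + 3*pi**2/7.
Hence b_7 = (2/pi)·(-pi/7 - 12/343 + 3*pi**2/7) = 2*(-49*pi - 12 + 147*pi**2)/(343*pi).

2*(-49*pi - 12 + 147*pi**2)/(343*pi)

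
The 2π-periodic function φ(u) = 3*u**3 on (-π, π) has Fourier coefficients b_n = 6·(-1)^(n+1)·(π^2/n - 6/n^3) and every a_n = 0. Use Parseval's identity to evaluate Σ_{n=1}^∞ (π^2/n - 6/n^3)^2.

pi**6/14

Parseval: Σ b_n^2 = (1/π) ∫_{-π}^{π} φ(u)^2 du = 18*pi**6/7.
b_n^2 = 36·(π^2/n - 6/n^3)^2, so the sum equals (18*pi**6/7)/36 = pi**6/14.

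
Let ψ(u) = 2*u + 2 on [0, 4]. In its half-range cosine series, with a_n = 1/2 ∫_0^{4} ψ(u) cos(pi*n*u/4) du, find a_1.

-32/pi**2

a_1 = 1/2 ∫_0^{4} (2*u + 2) cos(pi*u/4) du.
Integrating by parts (boundary term plus one more integral), an antiderivative of (2*u + 2) cos(pi*u/4) is 8*u*sin(pi*u/4)/pi + 8*sin(pi*u/4)/pi + 32*cos(pi*u/4)/pi**2; evaluating from 0 to 4: ∫_{0}^{4} (2*u + 2) cos(pi*u/4) du = (-32/pi**2) - (32/pi**2) = -64/pi**2.
Hence a_1 = (1/2)·(-64/pi**2) = -32/pi**2.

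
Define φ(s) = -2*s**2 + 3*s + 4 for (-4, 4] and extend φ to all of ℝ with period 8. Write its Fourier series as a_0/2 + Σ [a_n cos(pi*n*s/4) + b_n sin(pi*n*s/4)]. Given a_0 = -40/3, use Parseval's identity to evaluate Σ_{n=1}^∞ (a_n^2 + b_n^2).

12512/45

Parseval: a_0^2/2 + Σ_{n≥1} (a_n^2+b_n^2) = 1/4 ∫_{-4}^{4} φ(s)^2 ds = 5504/15.
Subtract a_0^2/2 = 800/9: Σ (a_n^2+b_n^2) = 12512/45.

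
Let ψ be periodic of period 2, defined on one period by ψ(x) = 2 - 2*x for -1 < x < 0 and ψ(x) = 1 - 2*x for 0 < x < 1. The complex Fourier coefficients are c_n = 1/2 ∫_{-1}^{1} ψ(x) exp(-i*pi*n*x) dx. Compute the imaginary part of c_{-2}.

1/pi

Since ψ is real-valued, Im(c_{-2}) = -1/2 ∫_{-1}^{1} ψ(x) sin(-2*pi*x) dx = b_{2}/2.
Split the integral at the breakpoints.
Integrating by parts (boundary term plus one more integral), an antiderivative of (2 - 2*x) sin(-2*pi*x) is -x*cos(2*pi*x)/pi + sin(2*pi*x)/(2*pi**2) + cos(2*pi*x)/pi; evaluating from -1 to 0: ∫_{-1}^{0} (2 - 2*x) sin(-2*pi*x) dx = (1/pi) - (2/pi) = -1/pi.
Integrating by parts (boundary term plus one more integral), an antiderivative of (1 - 2*x) sin(-2*pi*x) is -x*cos(2*pi*x)/pi + sin(2*pi*x)/(2*pi**2) + cos(2*pi*x)/(2*pi); evaluating from 0 to 1: ∫_{0}^{1} (1 - 2*x) sin(-2*pi*x) dx = (-1/(2*pi)) - (1/(2*pi)) = -1/pi.
So ∫_{-1}^{1} ψ(x) sin(-2*pi*x) dx = -2/pi.
Hence Im(c_{-2}) = (-1/2)·(-2/pi) = 1/pi.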